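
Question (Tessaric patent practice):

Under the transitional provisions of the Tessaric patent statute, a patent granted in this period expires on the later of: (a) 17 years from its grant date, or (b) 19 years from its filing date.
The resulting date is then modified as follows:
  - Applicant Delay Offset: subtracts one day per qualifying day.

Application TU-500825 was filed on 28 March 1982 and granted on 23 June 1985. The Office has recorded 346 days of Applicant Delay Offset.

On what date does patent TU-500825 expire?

(a) grant + 17 years → 23 June 2002.
(b) filing + 19 years → 28 March 2001.
Later of the two: 23 June 2002.
Applicant Delay Offset: −346 days → 12 July 2001.

2001-07-12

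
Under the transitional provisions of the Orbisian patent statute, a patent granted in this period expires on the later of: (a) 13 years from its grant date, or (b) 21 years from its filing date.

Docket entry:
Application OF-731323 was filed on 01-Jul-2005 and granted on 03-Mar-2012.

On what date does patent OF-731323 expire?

(a) grant + 13 years → 3 March 2025.
(b) filing + 21 years → 1 July 2026.
Later of the two: 1 July 2026.

2026-07-01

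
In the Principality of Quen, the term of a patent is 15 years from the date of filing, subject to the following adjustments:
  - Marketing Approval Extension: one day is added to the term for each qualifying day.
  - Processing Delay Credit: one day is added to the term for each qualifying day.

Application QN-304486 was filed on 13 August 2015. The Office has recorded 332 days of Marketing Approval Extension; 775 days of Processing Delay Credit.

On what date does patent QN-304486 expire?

Base term: filing date + 15 years → 13 August 2030.
Marketing Approval Extension: +332 days → 11 July 2031.
Processing Delay Credit: +775 days → 24 August 2033.

August 24, 2033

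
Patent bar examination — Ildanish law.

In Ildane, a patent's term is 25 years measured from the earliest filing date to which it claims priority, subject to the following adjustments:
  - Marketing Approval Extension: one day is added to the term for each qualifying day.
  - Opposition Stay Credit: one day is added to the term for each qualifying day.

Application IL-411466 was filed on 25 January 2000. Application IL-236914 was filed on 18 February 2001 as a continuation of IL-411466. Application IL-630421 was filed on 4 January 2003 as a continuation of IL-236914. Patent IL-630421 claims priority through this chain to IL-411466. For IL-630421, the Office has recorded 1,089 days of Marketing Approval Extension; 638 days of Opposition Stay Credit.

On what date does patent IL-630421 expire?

Earliest priority filing: 25 January 2000.
Base term: 25 January 2000 + 25 years → 25 January 2025.
Marketing Approval Extension: +1089 days → 19 January 2028.
Opposition Stay Credit: +638 days → 18 October 2029.

2029-10-18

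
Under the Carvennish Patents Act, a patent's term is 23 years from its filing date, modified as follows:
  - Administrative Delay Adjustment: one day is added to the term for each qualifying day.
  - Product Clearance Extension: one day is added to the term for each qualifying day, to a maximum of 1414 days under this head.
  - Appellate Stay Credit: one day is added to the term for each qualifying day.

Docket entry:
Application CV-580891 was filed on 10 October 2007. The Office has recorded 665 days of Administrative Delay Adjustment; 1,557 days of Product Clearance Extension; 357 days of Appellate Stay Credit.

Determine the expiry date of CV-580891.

Base term: filing date + 23 years → 10 October 2030.
Administrative Delay Adjustment: +665 days → 5 August 2032.
Product Clearance Extension: 1557 days claimed exceeds the 1414-day cap, so +1414 days → 19 June 2036.
Appellate Stay Credit: +357 days → 11 June 2037.

June 11, 2037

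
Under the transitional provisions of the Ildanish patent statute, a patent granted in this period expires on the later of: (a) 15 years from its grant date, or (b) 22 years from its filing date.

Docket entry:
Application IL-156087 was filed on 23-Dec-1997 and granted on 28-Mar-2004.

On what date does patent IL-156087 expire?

December 23, 2019

(a) grant + 15 years → 28 March 2019.
(b) filing + 22 years → 23 December 2019.
Later of the two: 23 December 2019.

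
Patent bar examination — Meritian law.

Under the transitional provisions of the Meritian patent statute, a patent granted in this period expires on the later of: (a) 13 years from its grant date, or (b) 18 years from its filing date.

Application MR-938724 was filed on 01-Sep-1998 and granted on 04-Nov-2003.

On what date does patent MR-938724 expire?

November 4, 2016

(a) grant + 13 years → 4 November 2016.
(b) filing + 18 years → 1 September 2016.
Later of the two: 4 November 2016.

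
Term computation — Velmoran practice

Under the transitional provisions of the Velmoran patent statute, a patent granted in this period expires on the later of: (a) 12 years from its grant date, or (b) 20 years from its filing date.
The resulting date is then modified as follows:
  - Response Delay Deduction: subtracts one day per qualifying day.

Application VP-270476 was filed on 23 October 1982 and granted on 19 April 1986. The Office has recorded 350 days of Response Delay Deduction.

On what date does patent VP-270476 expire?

2001-11-07

(a) grant + 12 years → 19 April 1998.
(b) filing + 20 years → 23 October 2002.
Later of the two: 23 October 2002.
Response Delay Deduction: −350 days → 7 November 2001.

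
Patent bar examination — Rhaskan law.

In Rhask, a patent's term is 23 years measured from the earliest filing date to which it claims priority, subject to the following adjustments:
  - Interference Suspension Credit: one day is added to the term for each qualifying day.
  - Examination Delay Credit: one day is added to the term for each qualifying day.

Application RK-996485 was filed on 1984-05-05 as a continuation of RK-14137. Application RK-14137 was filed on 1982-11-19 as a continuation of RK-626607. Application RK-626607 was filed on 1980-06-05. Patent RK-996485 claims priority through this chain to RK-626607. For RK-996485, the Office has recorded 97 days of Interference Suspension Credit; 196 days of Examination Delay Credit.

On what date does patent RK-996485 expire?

Earliest priority filing: 5 June 1980.
Base term: 5 June 1980 + 23 years → 5 June 2003.
Interference Suspension Credit: +97 days → 10 September 2003.
Examination Delay Credit: +196 days → 24 March 2004.

2004-03-24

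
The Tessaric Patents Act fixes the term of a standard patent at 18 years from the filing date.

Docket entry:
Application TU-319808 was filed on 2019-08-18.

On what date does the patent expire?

Filing date + 18 years → 18 August 2037.

2037-08-18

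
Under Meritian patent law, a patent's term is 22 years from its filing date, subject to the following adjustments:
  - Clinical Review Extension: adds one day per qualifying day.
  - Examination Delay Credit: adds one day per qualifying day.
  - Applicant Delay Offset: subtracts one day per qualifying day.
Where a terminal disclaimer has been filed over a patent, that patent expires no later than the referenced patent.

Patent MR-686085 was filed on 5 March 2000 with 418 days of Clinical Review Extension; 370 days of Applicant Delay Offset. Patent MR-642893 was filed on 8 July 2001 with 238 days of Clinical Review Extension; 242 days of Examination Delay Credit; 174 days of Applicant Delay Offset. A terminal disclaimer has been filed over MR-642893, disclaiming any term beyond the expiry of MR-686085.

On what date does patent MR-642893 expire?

Natural term of MR-642893:
  Base: filing + 22 years → 8 July 2023.
  Clinical Review Extension: +238 days → 2 March 2024.
  Examination Delay Credit: +242 days → 30 October 2024.
  Applicant Delay Offset: −174 days → 9 May 2024.
Expiry of referenced patent MR-686085:
  Base: filing + 22 years → 5 March 2022.
  Clinical Review Extension: +418 days → 27 April 2023.
  Applicant Delay Offset: −370 days → 22 April 2022.
Terminal disclaimer: MR-642893 expires on the earlier of 9 May 2024 and 22 April 2022.

April 22, 2022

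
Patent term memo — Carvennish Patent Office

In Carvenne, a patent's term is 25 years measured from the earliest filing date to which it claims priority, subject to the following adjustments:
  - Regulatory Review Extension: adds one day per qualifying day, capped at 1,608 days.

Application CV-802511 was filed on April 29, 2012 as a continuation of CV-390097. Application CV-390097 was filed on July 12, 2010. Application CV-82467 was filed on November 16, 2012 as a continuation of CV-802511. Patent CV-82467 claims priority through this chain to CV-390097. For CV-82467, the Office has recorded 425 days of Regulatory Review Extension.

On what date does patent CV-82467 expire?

Earliest priority filing: 12 July 2010.
Base term: 12 July 2010 + 25 years → 12 July 2035.
Regulatory Review Extension: 425 days (within the 1608-day cap) → +425 days → 9 September 2036.

September 9, 2036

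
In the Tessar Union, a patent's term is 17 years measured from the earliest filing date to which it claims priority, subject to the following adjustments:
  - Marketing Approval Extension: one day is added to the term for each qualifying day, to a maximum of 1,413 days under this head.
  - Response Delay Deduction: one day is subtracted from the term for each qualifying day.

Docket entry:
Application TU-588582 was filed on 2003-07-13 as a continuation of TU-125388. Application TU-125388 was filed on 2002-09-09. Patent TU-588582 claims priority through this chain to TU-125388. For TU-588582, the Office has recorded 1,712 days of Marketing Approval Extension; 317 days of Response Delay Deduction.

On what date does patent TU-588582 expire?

Earliest priority filing: 9 September 2002.
Base term: 9 September 2002 + 17 years → 9 September 2019.
Marketing Approval Extension: 1712 days claimed exceeds the 1413-day cap, so +1413 days → 23 July 2023.
Response Delay Deduction: −317 days → 9 September 2022.

September 9, 2022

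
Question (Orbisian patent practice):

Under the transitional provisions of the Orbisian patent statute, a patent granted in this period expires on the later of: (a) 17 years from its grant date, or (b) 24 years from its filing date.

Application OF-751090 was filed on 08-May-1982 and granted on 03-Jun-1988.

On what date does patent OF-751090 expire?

May 8, 2006

(a) grant + 17 years → 3 June 2005.
(b) filing + 24 years → 8 May 2006.
Later of the two: 8 May 2006.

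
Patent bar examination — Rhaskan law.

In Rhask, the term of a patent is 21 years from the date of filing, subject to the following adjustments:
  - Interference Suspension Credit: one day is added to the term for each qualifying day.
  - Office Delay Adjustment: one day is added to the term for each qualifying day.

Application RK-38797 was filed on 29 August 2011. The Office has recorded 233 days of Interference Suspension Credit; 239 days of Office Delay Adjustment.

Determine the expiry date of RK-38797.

Base term: filing date + 21 years → 29 August 2032.
Interference Suspension Credit: +233 days → 19 April 2033.
Office Delay Adjustment: +239 days → 14 December 2033.

December 14, 2033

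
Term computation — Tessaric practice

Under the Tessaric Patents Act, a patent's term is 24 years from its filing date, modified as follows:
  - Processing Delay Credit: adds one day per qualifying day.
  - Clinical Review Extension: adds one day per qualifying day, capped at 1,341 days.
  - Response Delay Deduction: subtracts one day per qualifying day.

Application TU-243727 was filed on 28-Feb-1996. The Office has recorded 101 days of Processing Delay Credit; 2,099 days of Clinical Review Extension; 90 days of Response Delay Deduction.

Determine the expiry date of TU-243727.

Base term: filing date + 24 years → 28 February 2020.
Processing Delay Credit: +101 days → 8 June 2020.
Clinical Review Extension: 2099 days claimed exceeds the 1341-day cap, so +1341 days → 9 February 2024.
Response Delay Deduction: −90 days → 11 November 2023.

2023-11-11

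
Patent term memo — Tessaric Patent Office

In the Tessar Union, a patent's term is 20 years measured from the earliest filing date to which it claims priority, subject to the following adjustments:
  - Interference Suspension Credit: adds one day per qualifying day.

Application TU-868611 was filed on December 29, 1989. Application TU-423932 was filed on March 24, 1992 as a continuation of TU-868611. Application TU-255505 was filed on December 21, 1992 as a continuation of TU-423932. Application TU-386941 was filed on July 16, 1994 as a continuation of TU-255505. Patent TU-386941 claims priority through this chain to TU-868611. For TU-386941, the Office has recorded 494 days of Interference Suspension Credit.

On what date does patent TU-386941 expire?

Earliest priority filing: 29 December 1989.
Base term: 29 December 1989 + 20 years → 29 December 2009.
Interference Suspension Credit: +494 days → 7 May 2011.

2011-05-07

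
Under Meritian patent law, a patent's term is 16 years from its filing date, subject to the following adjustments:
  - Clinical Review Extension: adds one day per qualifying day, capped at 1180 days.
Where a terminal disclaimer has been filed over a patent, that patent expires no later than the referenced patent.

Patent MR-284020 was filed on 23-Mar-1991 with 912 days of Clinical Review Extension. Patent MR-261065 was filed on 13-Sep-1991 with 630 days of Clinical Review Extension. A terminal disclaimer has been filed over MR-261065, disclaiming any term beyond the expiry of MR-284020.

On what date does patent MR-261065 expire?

June 4, 2009

Natural term of MR-261065:
  Base: filing + 16 years → 13 September 2007.
  Clinical Review Extension: 630 days (within the 1180-day cap) → +630 days → 4 June 2009.
Expiry of referenced patent MR-284020:
  Base: filing + 16 years → 23 March 2007.
  Clinical Review Extension: 912 days (within the 1180-day cap) → +912 days → 20 September 2009.
Terminal disclaimer: MR-261065 expires on the earlier of 4 June 2009 and 20 September 2009.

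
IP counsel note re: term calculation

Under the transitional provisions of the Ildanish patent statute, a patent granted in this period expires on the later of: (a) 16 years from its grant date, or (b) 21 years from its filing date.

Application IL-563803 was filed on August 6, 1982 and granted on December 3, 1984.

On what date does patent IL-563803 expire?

2003-08-06

(a) grant + 16 years → 3 December 2000.
(b) filing + 21 years → 6 August 2003.
Later of the two: 6 August 2003.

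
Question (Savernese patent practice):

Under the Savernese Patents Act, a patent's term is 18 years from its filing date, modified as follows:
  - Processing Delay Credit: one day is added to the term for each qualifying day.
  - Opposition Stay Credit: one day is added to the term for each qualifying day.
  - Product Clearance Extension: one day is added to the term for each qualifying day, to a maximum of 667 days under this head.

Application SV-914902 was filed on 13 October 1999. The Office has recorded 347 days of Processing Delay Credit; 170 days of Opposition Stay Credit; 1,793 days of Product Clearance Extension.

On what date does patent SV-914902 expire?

Base term: filing date + 18 years → 13 October 2017.
Processing Delay Credit: +347 days → 25 September 2018.
Opposition Stay Credit: +170 days → 14 March 2019.
Product Clearance Extension: 1793 days claimed exceeds the 667-day cap, so +667 days → 9 January 2021.

January 9, 2021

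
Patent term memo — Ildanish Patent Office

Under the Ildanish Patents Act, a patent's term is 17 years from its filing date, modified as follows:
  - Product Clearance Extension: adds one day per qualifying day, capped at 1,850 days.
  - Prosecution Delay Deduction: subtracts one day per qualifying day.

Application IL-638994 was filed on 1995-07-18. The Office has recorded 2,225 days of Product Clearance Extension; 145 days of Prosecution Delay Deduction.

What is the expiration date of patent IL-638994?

Base term: filing date + 17 years → 18 July 2012.
Product Clearance Extension: 2225 days claimed exceeds the 1850-day cap, so +1850 days → 11 August 2017.
Prosecution Delay Deduction: −145 days → 19 March 2017.

March 19, 2017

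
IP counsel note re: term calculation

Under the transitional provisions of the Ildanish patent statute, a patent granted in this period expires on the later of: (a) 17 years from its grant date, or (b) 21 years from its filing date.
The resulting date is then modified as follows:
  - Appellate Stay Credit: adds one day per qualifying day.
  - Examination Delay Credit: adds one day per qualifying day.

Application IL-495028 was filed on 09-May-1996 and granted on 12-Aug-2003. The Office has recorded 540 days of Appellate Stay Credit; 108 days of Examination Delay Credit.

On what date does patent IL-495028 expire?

(a) grant + 17 years → 12 August 2020.
(b) filing + 21 years → 9 May 2017.
Later of the two: 12 August 2020.
Appellate Stay Credit: +540 days → 3 February 2022.
Examination Delay Credit: +108 days → 22 May 2022.

2022-05-22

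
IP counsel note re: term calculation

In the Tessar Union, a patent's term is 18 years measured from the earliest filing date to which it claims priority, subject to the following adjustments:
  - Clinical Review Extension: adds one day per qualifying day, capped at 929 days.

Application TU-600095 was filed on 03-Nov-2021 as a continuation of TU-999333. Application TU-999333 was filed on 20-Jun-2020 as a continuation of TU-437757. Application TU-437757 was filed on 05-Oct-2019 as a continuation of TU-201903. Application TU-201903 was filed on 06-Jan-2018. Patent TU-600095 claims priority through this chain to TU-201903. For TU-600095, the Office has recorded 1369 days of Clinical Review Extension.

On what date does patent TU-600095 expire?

Earliest priority filing: 6 January 2018.
Base term: 6 January 2018 + 18 years → 6 January 2036.
Clinical Review Extension: 1369 days claimed exceeds the 929-day cap, so +929 days → 23 July 2038.

2038-07-23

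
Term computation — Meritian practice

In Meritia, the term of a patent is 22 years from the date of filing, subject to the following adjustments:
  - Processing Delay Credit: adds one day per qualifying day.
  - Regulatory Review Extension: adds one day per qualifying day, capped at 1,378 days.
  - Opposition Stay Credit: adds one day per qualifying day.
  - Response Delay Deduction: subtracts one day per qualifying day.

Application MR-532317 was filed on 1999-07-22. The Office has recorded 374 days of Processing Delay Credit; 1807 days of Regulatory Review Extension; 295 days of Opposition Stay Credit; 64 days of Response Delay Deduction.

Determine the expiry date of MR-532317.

Base term: filing date + 22 years → 22 July 2021.
Processing Delay Credit: +374 days → 31 July 2022.
Regulatory Review Extension: 1807 days claimed exceeds the 1378-day cap, so +1378 days → 9 May 2026.
Opposition Stay Credit: +295 days → 28 February 2027.
Response Delay Deduction: −64 days → 26 December 2026.

December 26, 2026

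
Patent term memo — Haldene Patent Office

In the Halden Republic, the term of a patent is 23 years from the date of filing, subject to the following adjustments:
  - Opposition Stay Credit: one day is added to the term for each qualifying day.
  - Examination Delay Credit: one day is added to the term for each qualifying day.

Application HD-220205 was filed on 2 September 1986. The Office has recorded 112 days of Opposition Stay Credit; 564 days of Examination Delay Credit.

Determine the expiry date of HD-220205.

2011-07-10

Base term: filing date + 23 years → 2 September 2009.
Opposition Stay Credit: +112 days → 23 December 2009.
Examination Delay Credit: +564 days → 10 July 2011.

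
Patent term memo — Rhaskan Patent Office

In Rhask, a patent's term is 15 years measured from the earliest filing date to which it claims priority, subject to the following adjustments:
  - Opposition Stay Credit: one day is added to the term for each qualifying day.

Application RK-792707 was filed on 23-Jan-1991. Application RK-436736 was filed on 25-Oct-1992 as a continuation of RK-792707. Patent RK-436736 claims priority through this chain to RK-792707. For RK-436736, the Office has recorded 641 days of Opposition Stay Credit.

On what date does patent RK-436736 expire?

Earliest priority filing: 23 January 1991.
Base term: 23 January 1991 + 15 years → 23 January 2006.
Opposition Stay Credit: +641 days → 26 October 2007.

October 26, 2007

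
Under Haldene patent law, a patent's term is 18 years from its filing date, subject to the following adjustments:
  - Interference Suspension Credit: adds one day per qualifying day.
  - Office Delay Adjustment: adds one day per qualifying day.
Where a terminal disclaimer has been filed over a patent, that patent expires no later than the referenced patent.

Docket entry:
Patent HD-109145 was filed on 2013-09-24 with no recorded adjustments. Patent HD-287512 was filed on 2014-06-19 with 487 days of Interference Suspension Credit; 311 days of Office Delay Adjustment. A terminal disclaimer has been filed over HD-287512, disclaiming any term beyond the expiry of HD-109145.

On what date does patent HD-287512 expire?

September 24, 2031

Natural term of HD-287512:
  Base: filing + 18 years → 19 June 2032.
  Interference Suspension Credit: +487 days → 19 October 2033.
  Office Delay Adjustment: +311 days → 26 August 2034.
Expiry of referenced patent HD-109145:
  Base: filing + 18 years → 24 September 2031.
Terminal disclaimer: HD-287512 expires on the earlier of 26 August 2034 and 24 September 2031.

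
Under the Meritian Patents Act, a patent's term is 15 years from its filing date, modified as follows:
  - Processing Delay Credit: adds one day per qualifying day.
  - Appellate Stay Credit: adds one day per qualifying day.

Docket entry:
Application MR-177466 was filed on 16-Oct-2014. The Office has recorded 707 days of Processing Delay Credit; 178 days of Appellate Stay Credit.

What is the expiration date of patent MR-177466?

Base term: filing date + 15 years → 16 October 2029.
Processing Delay Credit: +707 days → 23 September 2031.
Appellate Stay Credit: +178 days → 19 March 2032.

March 19, 2032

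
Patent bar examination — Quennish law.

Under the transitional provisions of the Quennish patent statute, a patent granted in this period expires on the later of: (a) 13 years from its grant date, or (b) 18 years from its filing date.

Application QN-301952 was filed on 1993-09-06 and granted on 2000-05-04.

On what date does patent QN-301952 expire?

May 4, 2013

(a) grant + 13 years → 4 May 2013.
(b) filing + 18 years → 6 September 2011.
Later of the two: 4 May 2013.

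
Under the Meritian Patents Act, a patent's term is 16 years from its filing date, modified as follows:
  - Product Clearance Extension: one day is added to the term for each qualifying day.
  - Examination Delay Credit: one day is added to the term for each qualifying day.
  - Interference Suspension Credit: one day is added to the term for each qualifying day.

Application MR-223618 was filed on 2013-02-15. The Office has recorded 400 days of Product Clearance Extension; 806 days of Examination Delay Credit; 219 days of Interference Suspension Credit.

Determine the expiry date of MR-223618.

2033-01-10

Base term: filing date + 16 years → 15 February 2029.
Product Clearance Extension: +400 days → 22 March 2030.
Examination Delay Credit: +806 days → 5 June 2032.
Interference Suspension Credit: +219 days → 10 January 2033.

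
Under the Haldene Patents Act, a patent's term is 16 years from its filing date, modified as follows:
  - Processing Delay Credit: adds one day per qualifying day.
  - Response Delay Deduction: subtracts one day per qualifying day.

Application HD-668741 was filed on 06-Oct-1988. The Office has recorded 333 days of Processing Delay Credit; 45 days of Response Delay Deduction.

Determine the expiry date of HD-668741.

2005-07-21

Base term: filing date + 16 years → 6 October 2004.
Processing Delay Credit: +333 days → 4 September 2005.
Response Delay Deduction: −45 days → 21 July 2005.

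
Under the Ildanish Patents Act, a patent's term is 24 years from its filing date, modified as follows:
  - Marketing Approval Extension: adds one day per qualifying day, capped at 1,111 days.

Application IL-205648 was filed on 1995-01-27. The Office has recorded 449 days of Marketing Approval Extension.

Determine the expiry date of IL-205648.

Base term: filing date + 24 years → 27 January 2019.
Marketing Approval Extension: 449 days (within the 1111-day cap) → +449 days → 20 April 2020.

2020-04-20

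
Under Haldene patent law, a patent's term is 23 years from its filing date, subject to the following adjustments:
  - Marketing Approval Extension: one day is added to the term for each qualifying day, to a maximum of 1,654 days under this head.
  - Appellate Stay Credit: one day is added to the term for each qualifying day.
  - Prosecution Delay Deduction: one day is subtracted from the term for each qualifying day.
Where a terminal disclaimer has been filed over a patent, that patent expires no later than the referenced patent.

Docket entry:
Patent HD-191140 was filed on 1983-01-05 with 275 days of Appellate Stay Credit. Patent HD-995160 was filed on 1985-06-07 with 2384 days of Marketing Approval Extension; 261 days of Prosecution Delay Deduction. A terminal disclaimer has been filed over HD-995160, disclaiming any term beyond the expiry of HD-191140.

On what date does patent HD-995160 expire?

Natural term of HD-995160:
  Base: filing + 23 years → 7 June 2008.
  Marketing Approval Extension: 2384 days claimed exceeds the 1654-day cap, so +1654 days → 17 December 2012.
  Prosecution Delay Deduction: −261 days → 31 March 2012.
Expiry of referenced patent HD-191140:
  Base: filing + 23 years → 5 January 2006.
  Appellate Stay Credit: +275 days → 7 October 2006.
Terminal disclaimer: HD-995160 expires on the earlier of 31 March 2012 and 7 October 2006.

October 7, 2006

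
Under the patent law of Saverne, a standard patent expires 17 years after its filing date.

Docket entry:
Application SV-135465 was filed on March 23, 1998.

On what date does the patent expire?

Filing date + 17 years → 23 March 2015.

2015-03-23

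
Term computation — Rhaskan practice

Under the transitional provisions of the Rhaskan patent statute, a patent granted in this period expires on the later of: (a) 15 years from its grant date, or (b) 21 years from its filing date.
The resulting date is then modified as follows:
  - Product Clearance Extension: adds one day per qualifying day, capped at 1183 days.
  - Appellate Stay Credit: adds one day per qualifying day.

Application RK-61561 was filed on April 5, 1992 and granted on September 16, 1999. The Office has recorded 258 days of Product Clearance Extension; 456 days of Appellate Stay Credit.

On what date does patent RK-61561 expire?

(a) grant + 15 years → 16 September 2014.
(b) filing + 21 years → 5 April 2013.
Later of the two: 16 September 2014.
Product Clearance Extension: 258 days (within the 1183-day cap) → +258 days → 1 June 2015.
Appellate Stay Credit: +456 days → 30 August 2016.

2016-08-30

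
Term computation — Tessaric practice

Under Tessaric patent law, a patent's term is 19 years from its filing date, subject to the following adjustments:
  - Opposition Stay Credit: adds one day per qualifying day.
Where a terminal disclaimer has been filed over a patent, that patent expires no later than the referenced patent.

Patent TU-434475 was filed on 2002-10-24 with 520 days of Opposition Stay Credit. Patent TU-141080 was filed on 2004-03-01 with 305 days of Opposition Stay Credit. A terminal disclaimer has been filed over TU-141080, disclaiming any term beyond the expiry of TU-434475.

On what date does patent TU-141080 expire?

Natural term of TU-141080:
  Base: filing + 19 years → 1 March 2023.
  Opposition Stay Credit: +305 days → 31 December 2023.
Expiry of referenced patent TU-434475:
  Base: filing + 19 years → 24 October 2021.
  Opposition Stay Credit: +520 days → 28 March 2023.
Terminal disclaimer: TU-141080 expires on the earlier of 31 December 2023 and 28 March 2023.

2023-03-28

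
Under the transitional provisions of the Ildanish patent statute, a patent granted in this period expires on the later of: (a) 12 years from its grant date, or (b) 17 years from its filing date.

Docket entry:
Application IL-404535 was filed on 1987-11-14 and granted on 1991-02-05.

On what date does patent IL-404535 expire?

2004-11-14

(a) grant + 12 years → 5 February 2003.
(b) filing + 17 years → 14 November 2004.
Later of the two: 14 November 2004.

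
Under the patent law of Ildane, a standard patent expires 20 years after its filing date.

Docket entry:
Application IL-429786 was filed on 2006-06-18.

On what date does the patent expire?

2026-06-18

Filing date + 20 years → 18 June 2026.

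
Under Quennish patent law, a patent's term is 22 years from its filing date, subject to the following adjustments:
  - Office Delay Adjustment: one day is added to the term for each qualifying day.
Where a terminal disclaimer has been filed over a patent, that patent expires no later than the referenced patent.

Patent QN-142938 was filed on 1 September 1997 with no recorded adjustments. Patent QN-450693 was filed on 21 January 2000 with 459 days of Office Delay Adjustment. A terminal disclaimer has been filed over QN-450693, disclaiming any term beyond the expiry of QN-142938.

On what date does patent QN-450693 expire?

September 1, 2019

Natural term of QN-450693:
  Base: filing + 22 years → 21 January 2022.
  Office Delay Adjustment: +459 days → 25 April 2023.
Expiry of referenced patent QN-142938:
  Base: filing + 22 years → 1 September 2019.
Terminal disclaimer: QN-450693 expires on the earlier of 25 April 2023 and 1 September 2019.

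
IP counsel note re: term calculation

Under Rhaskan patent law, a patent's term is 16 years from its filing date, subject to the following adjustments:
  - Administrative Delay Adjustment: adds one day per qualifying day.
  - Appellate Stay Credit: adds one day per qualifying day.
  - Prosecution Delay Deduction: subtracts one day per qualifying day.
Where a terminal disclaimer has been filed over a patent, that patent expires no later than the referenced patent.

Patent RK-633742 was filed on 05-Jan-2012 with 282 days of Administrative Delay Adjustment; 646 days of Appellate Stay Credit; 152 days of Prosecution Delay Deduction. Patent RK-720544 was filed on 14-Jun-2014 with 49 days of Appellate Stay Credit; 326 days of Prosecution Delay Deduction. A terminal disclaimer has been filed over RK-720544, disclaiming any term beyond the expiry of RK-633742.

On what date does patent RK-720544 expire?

Natural term of RK-720544:
  Base: filing + 16 years → 14 June 2030.
  Appellate Stay Credit: +49 days → 2 August 2030.
  Prosecution Delay Deduction: −326 days → 10 September 2029.
Expiry of referenced patent RK-633742:
  Base: filing + 16 years → 5 January 2028.
  Administrative Delay Adjustment: +282 days → 13 October 2028.
  Appellate Stay Credit: +646 days → 21 July 2030.
  Prosecution Delay Deduction: −152 days → 19 February 2030.
Terminal disclaimer: RK-720544 expires on the earlier of 10 September 2029 and 19 February 2030.

2029-09-10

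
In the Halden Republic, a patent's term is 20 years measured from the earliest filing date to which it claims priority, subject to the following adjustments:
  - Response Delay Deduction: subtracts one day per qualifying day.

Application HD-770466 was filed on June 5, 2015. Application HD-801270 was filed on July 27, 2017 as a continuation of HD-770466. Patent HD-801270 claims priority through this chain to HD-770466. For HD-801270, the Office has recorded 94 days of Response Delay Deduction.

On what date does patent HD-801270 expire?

2035-03-03

Earliest priority filing: 5 June 2015.
Base term: 5 June 2015 + 20 years → 5 June 2035.
Response Delay Deduction: −94 days → 3 March 2035.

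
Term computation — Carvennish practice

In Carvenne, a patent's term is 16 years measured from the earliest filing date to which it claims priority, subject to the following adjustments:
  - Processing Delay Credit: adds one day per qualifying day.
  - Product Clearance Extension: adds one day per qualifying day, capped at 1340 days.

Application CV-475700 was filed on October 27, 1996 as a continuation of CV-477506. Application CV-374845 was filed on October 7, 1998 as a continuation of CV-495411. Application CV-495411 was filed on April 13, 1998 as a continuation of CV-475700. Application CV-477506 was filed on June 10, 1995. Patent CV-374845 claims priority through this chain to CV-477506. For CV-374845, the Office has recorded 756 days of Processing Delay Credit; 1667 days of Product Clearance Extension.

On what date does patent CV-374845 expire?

Earliest priority filing: 10 June 1995.
Base term: 10 June 1995 + 16 years → 10 June 2011.
Processing Delay Credit: +756 days → 5 July 2013.
Product Clearance Extension: 1667 days claimed exceeds the 1340-day cap, so +1340 days → 6 March 2017.

March 6, 2017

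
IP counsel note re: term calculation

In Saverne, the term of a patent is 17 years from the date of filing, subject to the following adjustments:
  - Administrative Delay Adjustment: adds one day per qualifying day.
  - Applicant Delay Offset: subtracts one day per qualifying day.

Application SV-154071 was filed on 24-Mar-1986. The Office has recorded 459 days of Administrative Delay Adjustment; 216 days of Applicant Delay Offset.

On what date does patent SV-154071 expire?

Base term: filing date + 17 years → 24 March 2003.
Administrative Delay Adjustment: +459 days → 25 June 2004.
Applicant Delay Offset: −216 days → 22 November 2003.

2003-11-22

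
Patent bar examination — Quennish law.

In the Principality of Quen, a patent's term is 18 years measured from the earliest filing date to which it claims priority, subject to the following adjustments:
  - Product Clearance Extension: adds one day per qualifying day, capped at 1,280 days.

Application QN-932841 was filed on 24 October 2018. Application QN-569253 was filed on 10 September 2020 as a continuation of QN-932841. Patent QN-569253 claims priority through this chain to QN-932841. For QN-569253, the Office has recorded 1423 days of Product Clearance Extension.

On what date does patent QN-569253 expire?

April 26, 2040

Earliest priority filing: 24 October 2018.
Base term: 24 October 2018 + 18 years → 24 October 2036.
Product Clearance Extension: 1423 days claimed exceeds the 1280-day cap, so +1280 days → 26 April 2040.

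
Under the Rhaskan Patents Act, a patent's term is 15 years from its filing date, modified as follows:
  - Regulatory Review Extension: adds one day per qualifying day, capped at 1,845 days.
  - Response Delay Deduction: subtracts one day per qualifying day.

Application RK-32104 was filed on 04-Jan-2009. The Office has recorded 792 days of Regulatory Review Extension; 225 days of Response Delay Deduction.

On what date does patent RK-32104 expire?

Base term: filing date + 15 years → 4 January 2024.
Regulatory Review Extension: 792 days (within the 1845-day cap) → +792 days → 6 March 2026.
Response Delay Deduction: −225 days → 24 July 2025.

2025-07-24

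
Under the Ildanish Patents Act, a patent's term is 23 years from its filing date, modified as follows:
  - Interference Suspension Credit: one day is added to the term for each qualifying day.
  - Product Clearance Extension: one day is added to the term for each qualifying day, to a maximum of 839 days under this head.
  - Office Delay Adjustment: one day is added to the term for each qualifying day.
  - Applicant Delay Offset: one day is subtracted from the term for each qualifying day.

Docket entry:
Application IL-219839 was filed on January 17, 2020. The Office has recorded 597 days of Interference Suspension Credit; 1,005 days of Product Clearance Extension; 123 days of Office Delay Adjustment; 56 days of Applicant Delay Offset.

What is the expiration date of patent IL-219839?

Base term: filing date + 23 years → 17 January 2043.
Interference Suspension Credit: +597 days → 5 September 2044.
Product Clearance Extension: 1005 days claimed exceeds the 839-day cap, so +839 days → 23 December 2046.
Office Delay Adjustment: +123 days → 25 April 2047.
Applicant Delay Offset: −56 days → 28 February 2047.

February 28, 2047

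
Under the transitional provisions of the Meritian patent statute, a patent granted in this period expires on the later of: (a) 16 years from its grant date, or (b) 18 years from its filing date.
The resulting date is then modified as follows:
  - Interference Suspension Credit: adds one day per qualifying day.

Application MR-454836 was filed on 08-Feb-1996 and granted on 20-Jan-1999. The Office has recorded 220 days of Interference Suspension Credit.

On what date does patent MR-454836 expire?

August 28, 2015

(a) grant + 16 years → 20 January 2015.
(b) filing + 18 years → 8 February 2014.
Later of the two: 20 January 2015.
Interference Suspension Credit: +220 days → 28 August 2015.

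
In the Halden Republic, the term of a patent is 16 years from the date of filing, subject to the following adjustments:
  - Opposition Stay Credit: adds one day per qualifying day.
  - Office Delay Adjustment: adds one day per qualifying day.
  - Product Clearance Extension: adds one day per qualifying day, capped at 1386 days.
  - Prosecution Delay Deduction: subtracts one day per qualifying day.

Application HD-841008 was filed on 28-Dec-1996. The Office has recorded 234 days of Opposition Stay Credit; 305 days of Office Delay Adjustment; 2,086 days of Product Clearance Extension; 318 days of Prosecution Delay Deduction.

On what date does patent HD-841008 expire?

May 23, 2017

Base term: filing date + 16 years → 28 December 2012.
Opposition Stay Credit: +234 days → 19 August 2013.
Office Delay Adjustment: +305 days → 20 June 2014.
Product Clearance Extension: 2086 days claimed exceeds the 1386-day cap, so +1386 days → 6 April 2018.
Prosecution Delay Deduction: −318 days → 23 May 2017.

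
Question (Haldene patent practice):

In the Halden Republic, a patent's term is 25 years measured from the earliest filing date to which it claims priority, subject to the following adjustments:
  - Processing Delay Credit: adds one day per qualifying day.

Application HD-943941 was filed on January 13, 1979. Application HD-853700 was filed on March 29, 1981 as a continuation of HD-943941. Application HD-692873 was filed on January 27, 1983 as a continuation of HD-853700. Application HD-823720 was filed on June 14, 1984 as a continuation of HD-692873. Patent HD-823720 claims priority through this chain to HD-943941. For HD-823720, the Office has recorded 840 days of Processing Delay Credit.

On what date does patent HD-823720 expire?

2006-05-02

Earliest priority filing: 13 January 1979.
Base term: 13 January 1979 + 25 years → 13 January 2004.
Processing Delay Credit: +840 days → 2 May 2006.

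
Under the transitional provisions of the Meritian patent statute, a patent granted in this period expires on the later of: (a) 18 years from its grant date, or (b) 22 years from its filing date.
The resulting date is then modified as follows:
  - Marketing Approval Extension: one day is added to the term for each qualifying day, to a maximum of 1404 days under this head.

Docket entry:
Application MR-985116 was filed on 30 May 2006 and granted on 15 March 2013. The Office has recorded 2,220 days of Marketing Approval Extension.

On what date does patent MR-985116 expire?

January 17, 2035

(a) grant + 18 years → 15 March 2031.
(b) filing + 22 years → 30 May 2028.
Later of the two: 15 March 2031.
Marketing Approval Extension: 2220 days claimed exceeds the 1404-day cap, so +1404 days → 17 January 2035.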